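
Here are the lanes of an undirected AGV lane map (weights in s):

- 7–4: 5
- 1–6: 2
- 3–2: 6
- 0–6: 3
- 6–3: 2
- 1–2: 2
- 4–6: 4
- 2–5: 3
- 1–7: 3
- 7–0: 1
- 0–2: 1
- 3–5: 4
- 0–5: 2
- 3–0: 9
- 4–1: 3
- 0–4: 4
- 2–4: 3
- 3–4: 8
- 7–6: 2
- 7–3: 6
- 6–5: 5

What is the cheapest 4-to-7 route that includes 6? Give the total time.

6 s

Best 4 to 6: 4–6 costing 4
Best 6 to 7: 6–7 costing 2
Total via 6: 4 + 2 = 6 s.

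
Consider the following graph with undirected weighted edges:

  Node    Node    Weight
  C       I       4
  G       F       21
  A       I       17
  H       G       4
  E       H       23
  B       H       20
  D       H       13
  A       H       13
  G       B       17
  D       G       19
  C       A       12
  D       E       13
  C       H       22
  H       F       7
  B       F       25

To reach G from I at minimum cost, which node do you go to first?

C

Compare a few routes:
I - A - H - G: 17+13+4 = 34
I - C - A - H - G: 4+12+13+4 = 33
I - C - H - G: 4+22+4 = 30
The minimum is 30 via I - C - H - G.
So from I the first move is to C.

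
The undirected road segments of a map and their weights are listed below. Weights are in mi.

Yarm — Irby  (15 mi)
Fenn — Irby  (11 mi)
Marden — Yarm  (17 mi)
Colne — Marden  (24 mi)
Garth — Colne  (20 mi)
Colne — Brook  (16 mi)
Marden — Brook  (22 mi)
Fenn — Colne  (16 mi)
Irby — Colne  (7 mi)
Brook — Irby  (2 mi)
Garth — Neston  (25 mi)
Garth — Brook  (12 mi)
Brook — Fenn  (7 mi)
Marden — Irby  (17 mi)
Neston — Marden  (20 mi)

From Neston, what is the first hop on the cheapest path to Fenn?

Garth

Candidate routes:
Neston–Marden–Irby–Brook–Fenn: 20+17+2+7 = 46
Neston–Garth–Brook–Fenn: 25+12+7 = 44
Neston–Marden–Brook–Fenn: 20+22+7 = 49
Neston–Marden–Irby–Fenn: 20+17+11 = 48
The minimum is 44 mi via Neston–Garth–Brook–Fenn.
So from Neston the first move is to Garth.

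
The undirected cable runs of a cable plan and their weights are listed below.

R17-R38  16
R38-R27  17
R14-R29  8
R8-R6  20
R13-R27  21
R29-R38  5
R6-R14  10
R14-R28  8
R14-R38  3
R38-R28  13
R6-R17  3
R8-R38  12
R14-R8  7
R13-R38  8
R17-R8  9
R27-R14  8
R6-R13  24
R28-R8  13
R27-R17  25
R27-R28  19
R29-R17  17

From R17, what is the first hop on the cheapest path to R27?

R6

Candidate routes:
R17 → R8 → R14 → R27: 9+7+8 = 24
R17 → R38 → R14 → R27: 16+3+8 = 27
R17 → R6 → R14 → R27: 3+10+8 = 21
R17 → R27: 25 = 25
The minimum is 21 via R17 → R6 → R14 → R27.
So from R17 the first move is to R6.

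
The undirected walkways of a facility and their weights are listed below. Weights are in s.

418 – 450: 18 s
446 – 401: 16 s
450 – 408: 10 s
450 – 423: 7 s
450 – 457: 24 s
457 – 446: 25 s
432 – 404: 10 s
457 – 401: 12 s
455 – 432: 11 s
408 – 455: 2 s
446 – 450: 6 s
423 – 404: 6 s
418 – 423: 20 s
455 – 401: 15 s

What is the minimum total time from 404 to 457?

Compare a few routes:
404 - 423 - 450 - 446 - 457: 6+7+6+25 = 44
404 - 423 - 450 - 457: 6+7+24 = 37
404 - 423 - 450 - 446 - 401 - 457: 6+7+6+16+12 = 47
The minimum is 37 s via 404 - 423 - 450 - 457.

37 s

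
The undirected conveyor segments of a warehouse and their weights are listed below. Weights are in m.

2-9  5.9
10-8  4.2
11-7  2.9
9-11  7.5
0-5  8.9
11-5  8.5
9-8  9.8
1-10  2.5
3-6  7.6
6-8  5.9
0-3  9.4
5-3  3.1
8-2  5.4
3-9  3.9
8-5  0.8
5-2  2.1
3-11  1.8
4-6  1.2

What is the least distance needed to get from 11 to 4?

10.6 m

Running Dijkstra from 11:
11: 0
3: 1.8  (via 11)
7: 2.9  (via 11)
5: 4.9  (via 3)
8: 5.7  (via 5)
9: 5.7  (via 3)
2: 7  (via 5)
6: 9.4  (via 3)
10: 9.9  (via 8)
4: 10.6  (via 6)
Shortest route: 11–3–6–4 = 10.6 m.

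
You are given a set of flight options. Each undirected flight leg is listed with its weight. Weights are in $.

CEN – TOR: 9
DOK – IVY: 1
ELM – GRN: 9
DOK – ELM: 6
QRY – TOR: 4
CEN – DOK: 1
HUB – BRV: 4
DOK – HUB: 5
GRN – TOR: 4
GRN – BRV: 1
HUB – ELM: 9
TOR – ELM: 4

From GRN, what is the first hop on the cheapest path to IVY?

Enumerating some paths:
GRN → BRV → HUB → DOK → IVY: 1+4+5+1 = 11
GRN → TOR → ELM → DOK → IVY: 4+4+6+1 = 15
The minimum is $11 via GRN → BRV → HUB → DOK → IVY.
So from GRN the first move is to BRV.

BRV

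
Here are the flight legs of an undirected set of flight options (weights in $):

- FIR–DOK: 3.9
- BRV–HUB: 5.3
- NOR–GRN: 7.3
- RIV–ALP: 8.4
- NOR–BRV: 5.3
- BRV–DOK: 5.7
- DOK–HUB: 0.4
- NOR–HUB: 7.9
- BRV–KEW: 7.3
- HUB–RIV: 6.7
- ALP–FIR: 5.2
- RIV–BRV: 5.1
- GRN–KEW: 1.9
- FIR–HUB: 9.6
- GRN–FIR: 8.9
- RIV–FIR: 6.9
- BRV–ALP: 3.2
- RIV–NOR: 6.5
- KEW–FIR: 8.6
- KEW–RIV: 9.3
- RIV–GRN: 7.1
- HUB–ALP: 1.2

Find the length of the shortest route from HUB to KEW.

$11.7

Running Dijkstra from HUB:
HUB: 0
DOK: 0.4  (via HUB)
ALP: 1.2  (via HUB)
FIR: 4.3  (via DOK)
BRV: 4.4  (via ALP)
RIV: 6.7  (via HUB)
NOR: 7.9  (via HUB)
KEW: 11.7  (via BRV)
Shortest route: HUB → ALP → BRV → KEW = $11.7.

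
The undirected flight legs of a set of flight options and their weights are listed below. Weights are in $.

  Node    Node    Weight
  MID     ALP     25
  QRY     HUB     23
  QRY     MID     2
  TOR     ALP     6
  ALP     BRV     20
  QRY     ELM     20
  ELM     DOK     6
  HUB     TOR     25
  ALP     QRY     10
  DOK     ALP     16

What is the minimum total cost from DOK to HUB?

$47

Shortest distances from DOK:
DOK: 0
ELM: 6  (via DOK)
ALP: 16  (via DOK)
TOR: 22  (via ALP)
QRY: 26  (via ELM)
MID: 28  (via QRY)
BRV: 36  (via ALP)
HUB: 47  (via TOR)
Shortest route: DOK–ALP–TOR–HUB = $47.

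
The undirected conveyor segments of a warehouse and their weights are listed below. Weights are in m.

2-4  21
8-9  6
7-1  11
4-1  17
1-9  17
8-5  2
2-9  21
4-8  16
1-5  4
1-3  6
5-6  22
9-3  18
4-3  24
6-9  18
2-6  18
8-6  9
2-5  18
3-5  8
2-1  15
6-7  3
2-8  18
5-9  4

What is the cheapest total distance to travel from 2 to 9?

21 m

Compare a few routes:
2 → 9: 21 = 21
2 → 5 → 9: 18+4 = 22
2 → 8 → 9: 18+6 = 24
2 → 1 → 5 → 9: 15+4+4 = 23
The minimum is 21 m via 2 → 9.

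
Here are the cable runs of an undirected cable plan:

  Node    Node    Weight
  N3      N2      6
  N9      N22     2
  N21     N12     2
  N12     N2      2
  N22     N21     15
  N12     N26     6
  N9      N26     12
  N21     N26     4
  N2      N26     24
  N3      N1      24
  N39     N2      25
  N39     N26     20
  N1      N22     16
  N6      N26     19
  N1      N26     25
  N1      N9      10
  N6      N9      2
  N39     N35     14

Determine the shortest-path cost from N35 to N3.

45

Candidate routes:
N35 - N39 - N26 - N21 - N12 - N2 - N3: 14+20+4+2+2+6 = 48
N35 - N39 - N2 - N3: 14+25+6 = 45
N35 - N39 - N26 - N12 - N2 - N3: 14+20+6+2+6 = 48
The minimum is 45 via N35 - N39 - N2 - N3.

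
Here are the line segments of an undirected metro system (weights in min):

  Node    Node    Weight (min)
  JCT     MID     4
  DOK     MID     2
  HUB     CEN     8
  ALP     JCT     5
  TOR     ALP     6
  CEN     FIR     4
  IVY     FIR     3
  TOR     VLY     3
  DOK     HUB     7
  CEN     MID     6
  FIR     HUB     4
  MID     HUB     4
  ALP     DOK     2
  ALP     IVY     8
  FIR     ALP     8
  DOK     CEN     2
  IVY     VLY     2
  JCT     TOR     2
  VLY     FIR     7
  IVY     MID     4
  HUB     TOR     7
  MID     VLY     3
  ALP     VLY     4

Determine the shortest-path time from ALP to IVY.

Running Dijkstra from ALP:
ALP: 0
DOK: 2  (via ALP)
CEN: 4  (via DOK)
VLY: 4  (via ALP)
MID: 4  (via DOK)
JCT: 5  (via ALP)
IVY: 6  (via VLY)
Shortest route: ALP–VLY–IVY = 6 min.

6 min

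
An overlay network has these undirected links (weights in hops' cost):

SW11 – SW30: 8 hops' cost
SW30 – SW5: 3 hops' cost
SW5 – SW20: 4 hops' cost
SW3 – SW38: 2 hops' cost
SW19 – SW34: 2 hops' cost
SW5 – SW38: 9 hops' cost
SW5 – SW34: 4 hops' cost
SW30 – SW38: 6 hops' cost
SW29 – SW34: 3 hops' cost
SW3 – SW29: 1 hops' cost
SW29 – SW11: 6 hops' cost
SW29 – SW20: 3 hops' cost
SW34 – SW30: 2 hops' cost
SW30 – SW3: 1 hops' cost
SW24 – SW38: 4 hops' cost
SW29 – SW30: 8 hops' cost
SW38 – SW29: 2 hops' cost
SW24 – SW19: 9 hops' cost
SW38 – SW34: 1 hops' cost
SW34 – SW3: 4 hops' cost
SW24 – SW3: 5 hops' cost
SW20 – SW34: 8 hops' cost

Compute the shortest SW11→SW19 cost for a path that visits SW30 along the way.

Best SW11 to SW30: SW11–SW30 costing 8
Best SW30 to SW19: SW30–SW34–SW19 costing 4
Total via SW30: 8 + 4 = 12 hops' cost.

12 hops' cost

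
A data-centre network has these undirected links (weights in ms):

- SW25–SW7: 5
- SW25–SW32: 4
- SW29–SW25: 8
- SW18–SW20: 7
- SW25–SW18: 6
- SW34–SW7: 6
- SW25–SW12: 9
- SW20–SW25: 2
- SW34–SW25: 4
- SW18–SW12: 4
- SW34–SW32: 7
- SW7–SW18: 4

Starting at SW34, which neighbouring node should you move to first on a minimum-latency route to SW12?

SW25

Enumerating some paths:
SW34–SW25–SW12: 4+9 = 13
SW34–SW7–SW18–SW12: 6+4+4 = 14
SW34–SW25–SW18–SW12: 4+6+4 = 14
SW34–SW25–SW20–SW18–SW12: 4+2+7+4 = 17
Cheapest is SW34–SW25–SW12 at 13 ms.
So from SW34 the first move is to SW25.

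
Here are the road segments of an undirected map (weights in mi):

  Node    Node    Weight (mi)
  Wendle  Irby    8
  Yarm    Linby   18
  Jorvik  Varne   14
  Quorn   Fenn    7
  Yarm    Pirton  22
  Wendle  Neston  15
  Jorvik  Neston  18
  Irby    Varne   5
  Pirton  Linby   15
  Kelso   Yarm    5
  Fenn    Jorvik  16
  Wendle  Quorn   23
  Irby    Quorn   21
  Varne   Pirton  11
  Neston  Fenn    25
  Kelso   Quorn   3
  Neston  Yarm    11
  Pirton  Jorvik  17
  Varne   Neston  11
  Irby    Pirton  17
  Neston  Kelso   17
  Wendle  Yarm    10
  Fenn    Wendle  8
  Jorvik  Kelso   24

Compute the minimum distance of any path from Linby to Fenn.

33 mi

Compare a few routes:
Linby–Yarm–Wendle–Fenn: 18+10+8 = 36
Linby–Pirton–Irby–Wendle–Fenn: 15+17+8+8 = 48
Linby–Pirton–Varne–Irby–Wendle–Fenn: 15+11+5+8+8 = 47
Linby–Yarm–Kelso–Quorn–Fenn: 18+5+3+7 = 33
Cheapest is Linby–Yarm–Kelso–Quorn–Fenn at 33 mi.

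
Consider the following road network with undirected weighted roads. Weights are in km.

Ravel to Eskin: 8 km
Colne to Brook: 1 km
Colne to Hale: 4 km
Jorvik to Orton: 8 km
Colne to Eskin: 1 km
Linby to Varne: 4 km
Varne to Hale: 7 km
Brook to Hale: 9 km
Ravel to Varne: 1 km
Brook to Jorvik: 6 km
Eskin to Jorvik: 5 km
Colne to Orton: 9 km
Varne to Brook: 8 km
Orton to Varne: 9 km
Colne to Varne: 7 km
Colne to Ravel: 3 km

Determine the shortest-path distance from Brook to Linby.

9 km

Shortest distances from Brook:
Brook: 0
Colne: 1  (via Brook)
Eskin: 2  (via Colne)
Ravel: 4  (via Colne)
Varne: 5  (via Ravel)
Hale: 5  (via Colne)
Jorvik: 6  (via Brook)
Linby: 9  (via Varne)
Shortest route: Brook–Colne–Ravel–Varne–Linby = 9 km.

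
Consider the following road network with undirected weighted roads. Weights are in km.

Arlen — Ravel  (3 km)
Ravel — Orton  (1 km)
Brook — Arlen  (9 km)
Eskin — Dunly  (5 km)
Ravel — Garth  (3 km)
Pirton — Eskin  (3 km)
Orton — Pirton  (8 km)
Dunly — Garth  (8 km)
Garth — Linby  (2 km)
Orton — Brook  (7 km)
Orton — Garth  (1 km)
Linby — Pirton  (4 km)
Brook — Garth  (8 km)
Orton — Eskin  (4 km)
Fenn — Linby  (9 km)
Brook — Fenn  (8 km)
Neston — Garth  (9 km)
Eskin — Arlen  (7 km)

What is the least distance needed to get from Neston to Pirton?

Compare a few routes:
Neston → Garth → Orton → Pirton: 9+1+8 = 18
Neston → Garth → Ravel → Orton → Eskin → Pirton: 9+3+1+4+3 = 20
Neston → Garth → Orton → Eskin → Pirton: 9+1+4+3 = 17
Neston → Garth → Linby → Pirton: 9+2+4 = 15
The minimum is 15 km via Neston → Garth → Linby → Pirton.

15 km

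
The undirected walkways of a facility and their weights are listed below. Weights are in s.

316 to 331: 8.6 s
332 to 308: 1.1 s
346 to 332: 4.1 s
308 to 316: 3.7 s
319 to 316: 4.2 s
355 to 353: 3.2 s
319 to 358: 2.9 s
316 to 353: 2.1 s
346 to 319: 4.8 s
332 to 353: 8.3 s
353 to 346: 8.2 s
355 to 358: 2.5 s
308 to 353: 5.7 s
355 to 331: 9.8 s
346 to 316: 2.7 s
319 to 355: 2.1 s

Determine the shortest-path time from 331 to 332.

Settle nodes by increasing distance from 331:
331: 0
316: 8.6  (via 331)
355: 9.8  (via 331)
353: 10.7  (via 316)
346: 11.3  (via 316)
319: 11.9  (via 355)
358: 12.3  (via 355)
308: 12.3  (via 316)
332: 13.4  (via 308)
Shortest route: 331–316–308–332 = 13.4 s.

13.4 s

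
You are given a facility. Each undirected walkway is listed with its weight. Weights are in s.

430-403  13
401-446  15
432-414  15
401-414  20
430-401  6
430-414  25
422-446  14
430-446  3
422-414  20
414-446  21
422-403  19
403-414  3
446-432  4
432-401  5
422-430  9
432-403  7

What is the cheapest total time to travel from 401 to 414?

Settle nodes by increasing distance from 401:
401: 0
432: 5  (via 401)
430: 6  (via 401)
446: 9  (via 432)
403: 12  (via 432)
414: 15  (via 403)
Shortest route: 401–432–403–414 = 15 s.

15 s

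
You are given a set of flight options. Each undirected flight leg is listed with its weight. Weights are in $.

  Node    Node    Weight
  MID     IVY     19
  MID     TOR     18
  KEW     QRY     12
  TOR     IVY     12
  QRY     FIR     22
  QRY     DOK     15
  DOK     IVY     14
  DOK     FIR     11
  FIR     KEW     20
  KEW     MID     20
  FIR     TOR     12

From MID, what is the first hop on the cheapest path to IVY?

Compare a few routes:
MID → IVY: 19 = 19
MID → TOR → IVY: 18+12 = 30
Cheapest is MID → IVY at $19.
So from MID the first move is to IVY.

IVY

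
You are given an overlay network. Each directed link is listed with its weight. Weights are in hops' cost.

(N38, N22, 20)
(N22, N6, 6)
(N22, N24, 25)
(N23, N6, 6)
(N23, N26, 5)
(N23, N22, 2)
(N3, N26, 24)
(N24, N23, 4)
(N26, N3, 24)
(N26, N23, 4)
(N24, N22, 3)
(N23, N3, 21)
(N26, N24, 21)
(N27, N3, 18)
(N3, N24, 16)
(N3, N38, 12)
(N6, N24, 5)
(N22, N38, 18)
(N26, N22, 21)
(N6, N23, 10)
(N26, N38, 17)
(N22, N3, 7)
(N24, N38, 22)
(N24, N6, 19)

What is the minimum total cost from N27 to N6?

43 hops' cost

Settle nodes by increasing distance from N27:
N27: 0
N3: 18  (via N27)
N38: 30  (via N3)
N24: 34  (via N3)
N22: 37  (via N24)
N23: 38  (via N24)
N26: 42  (via N3)
N6: 43  (via N22)
Shortest route: N27 → N3 → N24 → N22 → N6 = 43 hops' cost.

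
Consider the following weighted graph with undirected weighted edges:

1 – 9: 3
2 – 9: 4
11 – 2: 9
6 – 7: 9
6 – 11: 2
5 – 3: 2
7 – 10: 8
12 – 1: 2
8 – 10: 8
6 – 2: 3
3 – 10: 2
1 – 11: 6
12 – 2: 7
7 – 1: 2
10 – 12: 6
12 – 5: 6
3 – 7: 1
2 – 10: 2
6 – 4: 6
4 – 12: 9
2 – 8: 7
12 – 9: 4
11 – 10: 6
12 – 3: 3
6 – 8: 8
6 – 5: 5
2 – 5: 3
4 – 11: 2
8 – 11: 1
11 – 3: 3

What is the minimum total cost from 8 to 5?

Shortest distances from 8:
8: 0
11: 1  (via 8)
4: 3  (via 11)
6: 3  (via 11)
3: 4  (via 11)
7: 5  (via 3)
2: 6  (via 6)
5: 6  (via 3)
Shortest route: 8–11–3–5 = 6.

6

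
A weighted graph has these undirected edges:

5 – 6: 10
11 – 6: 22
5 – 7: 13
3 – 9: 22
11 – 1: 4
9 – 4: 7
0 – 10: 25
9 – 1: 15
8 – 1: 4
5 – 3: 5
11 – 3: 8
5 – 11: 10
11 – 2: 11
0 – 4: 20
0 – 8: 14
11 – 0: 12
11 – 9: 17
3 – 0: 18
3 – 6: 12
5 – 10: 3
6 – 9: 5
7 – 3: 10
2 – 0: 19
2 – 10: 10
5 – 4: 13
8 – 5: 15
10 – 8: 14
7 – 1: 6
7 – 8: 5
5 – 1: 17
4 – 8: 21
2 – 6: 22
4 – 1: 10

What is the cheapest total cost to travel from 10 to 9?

Enumerating some paths:
10 - 5 - 3 - 6 - 9: 3+5+12+5 = 25
10 - 5 - 6 - 9: 3+10+5 = 18
10 - 5 - 4 - 9: 3+13+7 = 23
10 - 5 - 3 - 9: 3+5+22 = 30
The minimum is 18 via 10 - 5 - 6 - 9.

18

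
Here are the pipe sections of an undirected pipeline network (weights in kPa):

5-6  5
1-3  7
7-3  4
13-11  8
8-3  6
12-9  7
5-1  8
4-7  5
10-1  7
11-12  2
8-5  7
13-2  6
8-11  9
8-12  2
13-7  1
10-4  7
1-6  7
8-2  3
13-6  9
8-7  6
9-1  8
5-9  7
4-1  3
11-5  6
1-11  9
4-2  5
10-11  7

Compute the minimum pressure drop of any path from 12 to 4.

10 kPa

Shortest distances from 12:
12: 0
8: 2  (via 12)
11: 2  (via 12)
2: 5  (via 8)
9: 7  (via 12)
3: 8  (via 8)
5: 8  (via 11)
7: 8  (via 8)
10: 9  (via 11)
13: 9  (via 7)
4: 10  (via 2)
Shortest route: 12–8–2–4 = 10 kPa.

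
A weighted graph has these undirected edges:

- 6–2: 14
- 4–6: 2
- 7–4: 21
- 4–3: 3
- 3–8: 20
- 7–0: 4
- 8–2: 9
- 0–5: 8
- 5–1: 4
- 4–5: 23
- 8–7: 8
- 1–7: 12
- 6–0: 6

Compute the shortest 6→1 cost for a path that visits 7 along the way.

22

Shortest 6→7: 6–0–7 = 10
Best 7 to 1: 7–1 costing 12
Total via 7: 10 + 12 = 22.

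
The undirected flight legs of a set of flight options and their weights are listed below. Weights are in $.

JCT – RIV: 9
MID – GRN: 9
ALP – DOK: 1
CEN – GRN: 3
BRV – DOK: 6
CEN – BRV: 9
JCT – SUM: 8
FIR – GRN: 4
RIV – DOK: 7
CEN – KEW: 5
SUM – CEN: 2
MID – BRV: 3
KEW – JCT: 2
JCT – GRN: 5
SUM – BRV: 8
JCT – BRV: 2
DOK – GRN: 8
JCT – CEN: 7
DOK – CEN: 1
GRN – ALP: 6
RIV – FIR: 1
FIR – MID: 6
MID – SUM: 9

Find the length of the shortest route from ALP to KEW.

Settle nodes by increasing distance from ALP:
ALP: 0
DOK: 1  (via ALP)
CEN: 2  (via DOK)
SUM: 4  (via CEN)
GRN: 5  (via CEN)
KEW: 7  (via CEN)
Shortest route: ALP–DOK–CEN–KEW = $7.

$7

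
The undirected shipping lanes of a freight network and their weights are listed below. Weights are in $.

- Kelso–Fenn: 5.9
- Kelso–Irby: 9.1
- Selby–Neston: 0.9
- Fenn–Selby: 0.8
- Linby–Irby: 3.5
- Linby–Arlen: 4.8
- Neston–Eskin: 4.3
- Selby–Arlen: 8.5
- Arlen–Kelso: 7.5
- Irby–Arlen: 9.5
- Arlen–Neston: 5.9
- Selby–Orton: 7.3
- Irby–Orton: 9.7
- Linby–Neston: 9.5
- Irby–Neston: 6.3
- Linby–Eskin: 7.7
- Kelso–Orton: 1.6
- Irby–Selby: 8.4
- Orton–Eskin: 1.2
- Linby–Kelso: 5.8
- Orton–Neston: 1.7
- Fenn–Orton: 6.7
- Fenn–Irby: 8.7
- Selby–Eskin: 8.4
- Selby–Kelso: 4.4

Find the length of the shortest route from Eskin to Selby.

Enumerating some paths:
Eskin–Neston–Selby: 4.3+0.9 = 5.2
Eskin–Orton–Neston–Selby: 1.2+1.7+0.9 = 3.8
Eskin–Orton–Kelso–Selby: 1.2+1.6+4.4 = 7.2
The minimum is $3.8 via Eskin–Orton–Neston–Selby.

$3.8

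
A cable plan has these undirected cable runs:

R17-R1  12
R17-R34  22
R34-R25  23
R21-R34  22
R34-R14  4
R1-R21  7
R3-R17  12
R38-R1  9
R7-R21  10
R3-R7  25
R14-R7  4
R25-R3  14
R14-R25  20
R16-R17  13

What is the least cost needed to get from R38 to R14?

30

Enumerating some paths:
R38 - R1 - R17 - R3 - R7 - R14: 9+12+12+25+4 = 62
R38 - R1 - R21 - R7 - R14: 9+7+10+4 = 30
R38 - R1 - R21 - R34 - R14: 9+7+22+4 = 42
R38 - R1 - R17 - R34 - R14: 9+12+22+4 = 47
Cheapest is R38 - R1 - R21 - R7 - R14 at 30.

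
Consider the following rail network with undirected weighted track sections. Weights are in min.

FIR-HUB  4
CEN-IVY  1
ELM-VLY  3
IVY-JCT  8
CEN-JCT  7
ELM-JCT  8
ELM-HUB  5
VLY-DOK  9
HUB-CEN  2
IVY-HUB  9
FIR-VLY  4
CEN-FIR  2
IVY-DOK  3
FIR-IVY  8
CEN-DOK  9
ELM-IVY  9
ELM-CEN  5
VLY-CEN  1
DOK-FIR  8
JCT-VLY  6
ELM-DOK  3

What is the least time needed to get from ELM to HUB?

5 min

Compare a few routes:
ELM → HUB: 5 = 5
ELM → VLY → CEN → HUB: 3+1+2 = 6
ELM → DOK → IVY → CEN → HUB: 3+3+1+2 = 9
ELM → CEN → HUB: 5+2 = 7
The minimum is 5 min via ELM → HUB.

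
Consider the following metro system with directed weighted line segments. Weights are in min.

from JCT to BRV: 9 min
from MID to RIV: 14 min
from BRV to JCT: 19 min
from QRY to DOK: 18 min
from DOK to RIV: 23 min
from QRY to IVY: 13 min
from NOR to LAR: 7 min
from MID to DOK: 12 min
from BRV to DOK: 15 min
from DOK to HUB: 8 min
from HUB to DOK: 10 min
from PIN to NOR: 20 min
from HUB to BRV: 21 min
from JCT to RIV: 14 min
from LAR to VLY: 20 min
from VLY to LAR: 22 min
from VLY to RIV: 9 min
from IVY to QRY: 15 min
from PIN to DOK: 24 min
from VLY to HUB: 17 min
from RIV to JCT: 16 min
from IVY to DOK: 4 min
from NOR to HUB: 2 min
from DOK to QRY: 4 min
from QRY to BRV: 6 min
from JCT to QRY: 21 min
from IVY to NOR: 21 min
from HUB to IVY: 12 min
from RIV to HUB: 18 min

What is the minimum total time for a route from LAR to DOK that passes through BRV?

69 min

Shortest LAR→BRV: LAR → VLY → RIV → JCT → BRV = 54
Best BRV to DOK: BRV → DOK costing 15
Total via BRV: 54 + 15 = 69 min.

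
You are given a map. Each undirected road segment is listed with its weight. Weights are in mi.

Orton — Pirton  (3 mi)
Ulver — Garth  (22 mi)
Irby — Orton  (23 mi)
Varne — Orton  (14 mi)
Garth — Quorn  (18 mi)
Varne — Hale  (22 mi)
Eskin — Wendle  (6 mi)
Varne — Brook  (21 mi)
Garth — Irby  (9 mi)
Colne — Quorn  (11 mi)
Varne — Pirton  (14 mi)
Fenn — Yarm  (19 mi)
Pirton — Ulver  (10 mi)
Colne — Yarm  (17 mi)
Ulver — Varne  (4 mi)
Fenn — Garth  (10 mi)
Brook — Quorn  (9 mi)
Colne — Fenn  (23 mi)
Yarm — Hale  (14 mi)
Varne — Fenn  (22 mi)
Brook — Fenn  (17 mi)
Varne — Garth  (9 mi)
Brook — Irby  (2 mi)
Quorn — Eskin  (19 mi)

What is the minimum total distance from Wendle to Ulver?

56 mi

Candidate routes:
Wendle–Eskin–Quorn–Brook–Irby–Garth–Varne–Ulver: 6+19+9+2+9+9+4 = 58
Wendle–Eskin–Quorn–Garth–Varne–Ulver: 6+19+18+9+4 = 56
The minimum is 56 mi via Wendle–Eskin–Quorn–Garth–Varne–Ulver.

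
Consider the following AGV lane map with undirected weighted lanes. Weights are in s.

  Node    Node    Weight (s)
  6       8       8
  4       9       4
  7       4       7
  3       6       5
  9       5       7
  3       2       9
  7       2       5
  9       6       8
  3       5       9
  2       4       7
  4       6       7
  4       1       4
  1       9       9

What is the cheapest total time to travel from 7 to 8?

22 s

Settle nodes by increasing distance from 7:
7: 0
2: 5  (via 7)
4: 7  (via 7)
1: 11  (via 4)
9: 11  (via 4)
3: 14  (via 2)
6: 14  (via 4)
5: 18  (via 9)
8: 22  (via 6)
Shortest route: 7–4–6–8 = 22 s.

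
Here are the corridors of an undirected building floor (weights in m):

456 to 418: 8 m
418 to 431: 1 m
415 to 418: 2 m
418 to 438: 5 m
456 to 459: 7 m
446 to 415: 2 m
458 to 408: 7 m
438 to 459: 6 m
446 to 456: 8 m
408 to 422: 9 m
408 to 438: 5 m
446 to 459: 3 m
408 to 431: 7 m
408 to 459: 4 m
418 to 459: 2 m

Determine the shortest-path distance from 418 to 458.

Settle nodes by increasing distance from 418:
418: 0
431: 1  (via 418)
415: 2  (via 418)
459: 2  (via 418)
446: 4  (via 415)
438: 5  (via 418)
408: 6  (via 459)
456: 8  (via 418)
458: 13  (via 408)
Shortest route: 418 → 459 → 408 → 458 = 13 m.

13 m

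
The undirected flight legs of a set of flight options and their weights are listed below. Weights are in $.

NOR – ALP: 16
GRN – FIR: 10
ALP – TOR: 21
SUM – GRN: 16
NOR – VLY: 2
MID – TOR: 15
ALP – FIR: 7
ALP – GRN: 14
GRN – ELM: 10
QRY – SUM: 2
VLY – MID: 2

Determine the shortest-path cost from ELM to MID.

Running Dijkstra from ELM:
ELM: 0
GRN: 10  (via ELM)
FIR: 20  (via GRN)
ALP: 24  (via GRN)
SUM: 26  (via GRN)
QRY: 28  (via SUM)
NOR: 40  (via ALP)
VLY: 42  (via NOR)
MID: 44  (via VLY)
Shortest route: ELM–GRN–ALP–NOR–VLY–MID = $44.

$44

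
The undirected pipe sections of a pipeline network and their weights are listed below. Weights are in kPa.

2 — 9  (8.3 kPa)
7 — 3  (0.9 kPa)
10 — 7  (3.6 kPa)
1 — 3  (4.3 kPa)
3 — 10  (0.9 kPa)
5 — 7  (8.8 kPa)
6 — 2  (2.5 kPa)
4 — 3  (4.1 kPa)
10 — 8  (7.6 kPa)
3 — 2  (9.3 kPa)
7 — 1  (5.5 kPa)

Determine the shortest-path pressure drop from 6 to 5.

21.5 kPa

Enumerating some paths:
6–2–3–1–7–5: 2.5+9.3+4.3+5.5+8.8 = 30.4
6–2–3–7–5: 2.5+9.3+0.9+8.8 = 21.5
6–2–3–10–7–5: 2.5+9.3+0.9+3.6+8.8 = 25.1
The minimum is 21.5 kPa via 6–2–3–7–5.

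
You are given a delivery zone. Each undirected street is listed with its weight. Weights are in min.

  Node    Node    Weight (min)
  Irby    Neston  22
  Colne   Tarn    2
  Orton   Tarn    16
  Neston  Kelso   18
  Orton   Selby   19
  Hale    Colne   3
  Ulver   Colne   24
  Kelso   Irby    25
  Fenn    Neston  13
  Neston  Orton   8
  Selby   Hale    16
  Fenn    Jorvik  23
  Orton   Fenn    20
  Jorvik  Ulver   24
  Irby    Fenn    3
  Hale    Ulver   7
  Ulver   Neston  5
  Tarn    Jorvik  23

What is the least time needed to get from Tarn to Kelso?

35 min

Shortest distances from Tarn:
Tarn: 0
Colne: 2  (via Tarn)
Hale: 5  (via Colne)
Ulver: 12  (via Hale)
Orton: 16  (via Tarn)
Neston: 17  (via Ulver)
Selby: 21  (via Hale)
Jorvik: 23  (via Tarn)
Fenn: 30  (via Neston)
Irby: 33  (via Fenn)
Kelso: 35  (via Neston)
Shortest route: Tarn → Colne → Hale → Ulver → Neston → Kelso = 35 min.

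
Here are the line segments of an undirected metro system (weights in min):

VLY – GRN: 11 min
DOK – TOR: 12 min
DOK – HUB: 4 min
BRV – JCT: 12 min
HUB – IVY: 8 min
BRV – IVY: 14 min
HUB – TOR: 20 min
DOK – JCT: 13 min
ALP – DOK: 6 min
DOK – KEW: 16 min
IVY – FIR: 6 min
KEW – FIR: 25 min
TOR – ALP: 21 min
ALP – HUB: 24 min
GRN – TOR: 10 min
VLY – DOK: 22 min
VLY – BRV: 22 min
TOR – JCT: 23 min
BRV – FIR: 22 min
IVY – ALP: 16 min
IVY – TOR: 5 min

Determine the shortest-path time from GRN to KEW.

Enumerating some paths:
GRN–TOR–IVY–HUB–DOK–KEW: 10+5+8+4+16 = 43
GRN–TOR–DOK–KEW: 10+12+16 = 38
Cheapest is GRN–TOR–DOK–KEW at 38 min.

38 min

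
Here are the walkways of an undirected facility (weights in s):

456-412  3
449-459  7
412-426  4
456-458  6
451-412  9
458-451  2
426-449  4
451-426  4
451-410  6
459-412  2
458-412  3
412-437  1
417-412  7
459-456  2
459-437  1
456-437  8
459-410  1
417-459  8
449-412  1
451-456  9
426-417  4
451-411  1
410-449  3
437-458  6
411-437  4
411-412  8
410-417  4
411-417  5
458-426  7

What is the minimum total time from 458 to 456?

6 s

Settle nodes by increasing distance from 458:
458: 0
451: 2  (via 458)
411: 3  (via 451)
412: 3  (via 458)
437: 4  (via 412)
449: 4  (via 412)
459: 5  (via 412)
410: 6  (via 459)
456: 6  (via 458)
Shortest route: 458 → 456 = 6 s.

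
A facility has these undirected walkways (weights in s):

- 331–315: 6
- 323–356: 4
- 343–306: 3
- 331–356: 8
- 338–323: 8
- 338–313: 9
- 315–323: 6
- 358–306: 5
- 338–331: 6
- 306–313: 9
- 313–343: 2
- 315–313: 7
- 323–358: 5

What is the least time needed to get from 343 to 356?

Candidate routes:
343–313–315–331–356: 2+7+6+8 = 23
343–313–315–323–356: 2+7+6+4 = 19
343–306–358–323–356: 3+5+5+4 = 17
Cheapest is 343–306–358–323–356 at 17 s.

17 s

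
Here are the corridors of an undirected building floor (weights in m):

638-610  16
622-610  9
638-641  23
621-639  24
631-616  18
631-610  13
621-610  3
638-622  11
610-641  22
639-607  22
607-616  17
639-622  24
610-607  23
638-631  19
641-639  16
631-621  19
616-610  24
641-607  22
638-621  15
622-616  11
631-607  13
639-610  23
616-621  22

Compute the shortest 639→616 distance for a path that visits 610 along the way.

Best 639 to 610: 639 → 610 costing 23
Best 610 to 616: 610 → 622 → 616 costing 20
Total via 610: 23 + 20 = 43 m.

43 m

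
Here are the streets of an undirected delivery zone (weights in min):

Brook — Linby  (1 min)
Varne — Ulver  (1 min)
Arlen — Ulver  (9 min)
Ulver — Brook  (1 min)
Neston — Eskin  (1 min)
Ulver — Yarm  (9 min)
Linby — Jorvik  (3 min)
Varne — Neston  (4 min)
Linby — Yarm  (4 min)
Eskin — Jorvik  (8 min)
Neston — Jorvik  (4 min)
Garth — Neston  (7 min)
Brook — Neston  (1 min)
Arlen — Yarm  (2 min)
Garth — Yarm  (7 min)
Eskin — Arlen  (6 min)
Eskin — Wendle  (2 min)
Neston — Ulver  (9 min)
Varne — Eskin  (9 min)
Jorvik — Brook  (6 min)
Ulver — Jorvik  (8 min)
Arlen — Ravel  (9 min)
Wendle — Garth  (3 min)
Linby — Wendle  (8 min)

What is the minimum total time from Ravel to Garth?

Candidate routes:
Ravel → Arlen → Yarm → Garth: 9+2+7 = 18
Ravel → Arlen → Yarm → Linby → Brook → Neston → Eskin → Wendle → Garth: 9+2+4+1+1+1+2+3 = 23
Ravel → Arlen → Eskin → Wendle → Garth: 9+6+2+3 = 20
Ravel → Arlen → Eskin → Neston → Garth: 9+6+1+7 = 23
The minimum is 18 min via Ravel → Arlen → Yarm → Garth.

18 min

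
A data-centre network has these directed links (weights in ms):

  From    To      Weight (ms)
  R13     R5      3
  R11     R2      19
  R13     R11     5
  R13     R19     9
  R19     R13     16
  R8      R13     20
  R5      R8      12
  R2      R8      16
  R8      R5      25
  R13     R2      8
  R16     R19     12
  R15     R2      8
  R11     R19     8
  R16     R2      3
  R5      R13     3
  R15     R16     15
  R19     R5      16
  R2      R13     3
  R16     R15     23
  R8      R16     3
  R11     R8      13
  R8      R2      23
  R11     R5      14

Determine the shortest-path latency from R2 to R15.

Running Dijkstra from R2:
R2: 0
R13: 3  (via R2)
R5: 6  (via R13)
R11: 8  (via R13)
R19: 12  (via R13)
R8: 16  (via R2)
R16: 19  (via R8)
R15: 42  (via R16)
Shortest route: R2–R8–R16–R15 = 42 ms.

42 ms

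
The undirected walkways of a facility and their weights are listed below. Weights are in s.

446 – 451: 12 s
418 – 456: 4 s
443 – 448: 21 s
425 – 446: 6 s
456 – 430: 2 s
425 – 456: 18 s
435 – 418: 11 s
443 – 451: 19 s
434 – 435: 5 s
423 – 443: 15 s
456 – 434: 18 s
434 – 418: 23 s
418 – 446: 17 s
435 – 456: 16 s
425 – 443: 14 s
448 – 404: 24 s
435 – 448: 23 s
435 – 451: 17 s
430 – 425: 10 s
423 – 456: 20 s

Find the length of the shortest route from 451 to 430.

28 s

Compare a few routes:
451 - 446 - 425 - 430: 12+6+10 = 28
451 - 435 - 418 - 456 - 430: 17+11+4+2 = 34
451 - 446 - 418 - 456 - 430: 12+17+4+2 = 35
The minimum is 28 s via 451 - 446 - 425 - 430.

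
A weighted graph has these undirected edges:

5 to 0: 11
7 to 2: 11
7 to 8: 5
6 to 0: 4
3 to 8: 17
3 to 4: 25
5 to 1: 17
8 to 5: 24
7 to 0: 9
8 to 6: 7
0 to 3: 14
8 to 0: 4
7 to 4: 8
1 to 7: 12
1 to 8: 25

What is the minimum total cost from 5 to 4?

Enumerating some paths:
5–0–6–8–7–4: 11+4+7+5+8 = 35
5–0–7–4: 11+9+8 = 28
Cheapest is 5–0–7–4 at 28.

28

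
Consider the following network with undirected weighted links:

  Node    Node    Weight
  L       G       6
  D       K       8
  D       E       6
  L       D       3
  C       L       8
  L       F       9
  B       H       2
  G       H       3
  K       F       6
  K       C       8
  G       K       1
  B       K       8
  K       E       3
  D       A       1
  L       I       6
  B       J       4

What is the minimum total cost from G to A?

10

Compare a few routes:
G → K → F → L → D → A: 1+6+9+3+1 = 20
G → K → D → A: 1+8+1 = 10
G → K → C → L → D → A: 1+8+8+3+1 = 21
G → K → E → D → A: 1+3+6+1 = 11
The minimum is 10 via G → K → D → A.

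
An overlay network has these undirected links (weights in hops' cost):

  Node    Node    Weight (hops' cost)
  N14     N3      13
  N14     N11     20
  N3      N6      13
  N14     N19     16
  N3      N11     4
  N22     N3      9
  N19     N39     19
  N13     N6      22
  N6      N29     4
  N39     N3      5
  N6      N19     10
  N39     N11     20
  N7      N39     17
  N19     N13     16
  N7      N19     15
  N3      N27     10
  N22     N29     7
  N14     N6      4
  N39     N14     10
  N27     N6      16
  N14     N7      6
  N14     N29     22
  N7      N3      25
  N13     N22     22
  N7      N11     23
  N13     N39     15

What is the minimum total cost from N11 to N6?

17 hops' cost

Running Dijkstra from N11:
N11: 0
N3: 4  (via N11)
N39: 9  (via N3)
N22: 13  (via N3)
N27: 14  (via N3)
N6: 17  (via N3)
Shortest route: N11 → N3 → N6 = 17 hops' cost.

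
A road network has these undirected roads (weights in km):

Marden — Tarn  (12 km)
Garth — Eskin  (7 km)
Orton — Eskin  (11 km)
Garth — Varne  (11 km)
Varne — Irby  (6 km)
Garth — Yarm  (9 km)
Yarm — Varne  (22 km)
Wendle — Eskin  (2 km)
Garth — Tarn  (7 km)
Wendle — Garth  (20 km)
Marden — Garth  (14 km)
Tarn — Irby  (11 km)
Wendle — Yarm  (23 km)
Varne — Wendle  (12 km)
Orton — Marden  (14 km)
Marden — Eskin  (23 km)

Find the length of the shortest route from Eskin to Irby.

20 km

Enumerating some paths:
Eskin - Garth - Varne - Irby: 7+11+6 = 24
Eskin - Garth - Tarn - Irby: 7+7+11 = 25
Eskin - Wendle - Varne - Irby: 2+12+6 = 20
Cheapest is Eskin - Wendle - Varne - Irby at 20 km.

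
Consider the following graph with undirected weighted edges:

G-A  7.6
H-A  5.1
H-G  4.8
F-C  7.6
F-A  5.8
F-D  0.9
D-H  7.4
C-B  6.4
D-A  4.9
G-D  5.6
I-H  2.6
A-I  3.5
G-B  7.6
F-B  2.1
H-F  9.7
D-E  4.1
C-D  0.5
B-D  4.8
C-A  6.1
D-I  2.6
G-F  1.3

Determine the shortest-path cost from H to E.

9.3

Compare a few routes:
H → D → E: 7.4+4.1 = 11.5
H → A → D → E: 5.1+4.9+4.1 = 14.1
H → G → F → D → E: 4.8+1.3+0.9+4.1 = 11.1
H → I → D → E: 2.6+2.6+4.1 = 9.3
The minimum is 9.3 via H → I → D → E.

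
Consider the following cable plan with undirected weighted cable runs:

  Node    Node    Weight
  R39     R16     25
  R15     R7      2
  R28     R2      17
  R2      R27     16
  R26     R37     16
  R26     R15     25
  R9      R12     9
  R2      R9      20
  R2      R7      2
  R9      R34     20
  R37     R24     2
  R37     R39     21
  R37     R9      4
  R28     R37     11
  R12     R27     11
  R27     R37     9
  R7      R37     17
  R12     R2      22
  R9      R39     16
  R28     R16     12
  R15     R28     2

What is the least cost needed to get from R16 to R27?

32

Running Dijkstra from R16:
R16: 0
R28: 12  (via R16)
R15: 14  (via R28)
R7: 16  (via R15)
R2: 18  (via R7)
R37: 23  (via R28)
R24: 25  (via R37)
R39: 25  (via R16)
R9: 27  (via R37)
R27: 32  (via R37)
Shortest route: R16 → R28 → R37 → R27 = 32.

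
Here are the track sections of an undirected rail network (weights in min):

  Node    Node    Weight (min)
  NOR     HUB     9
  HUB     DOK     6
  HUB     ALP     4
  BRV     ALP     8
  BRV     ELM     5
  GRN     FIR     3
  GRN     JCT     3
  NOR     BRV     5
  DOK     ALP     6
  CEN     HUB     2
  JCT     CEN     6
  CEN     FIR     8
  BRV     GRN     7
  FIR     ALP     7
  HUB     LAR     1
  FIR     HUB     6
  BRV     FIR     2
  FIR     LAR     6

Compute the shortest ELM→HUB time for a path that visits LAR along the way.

Shortest ELM→LAR: ELM → BRV → FIR → LAR = 13
Shortest LAR→HUB: LAR → HUB = 1
Total via LAR: 13 + 1 = 14 min.

14 min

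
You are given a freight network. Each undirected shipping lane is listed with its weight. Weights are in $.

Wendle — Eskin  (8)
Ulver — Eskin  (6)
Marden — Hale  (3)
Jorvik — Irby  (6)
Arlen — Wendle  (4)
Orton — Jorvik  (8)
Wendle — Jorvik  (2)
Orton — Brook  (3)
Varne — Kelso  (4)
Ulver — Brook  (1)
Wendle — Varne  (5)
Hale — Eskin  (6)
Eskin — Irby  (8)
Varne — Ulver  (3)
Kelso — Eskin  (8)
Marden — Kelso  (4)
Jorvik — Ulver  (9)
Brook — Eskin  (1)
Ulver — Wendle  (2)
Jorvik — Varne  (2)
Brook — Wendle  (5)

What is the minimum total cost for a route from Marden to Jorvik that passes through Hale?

$15

Shortest Marden→Hale: Marden → Hale = 3
Shortest Hale→Jorvik: Hale → Eskin → Brook → Ulver → Wendle → Jorvik = 12
Total via Hale: 3 + 12 = $15.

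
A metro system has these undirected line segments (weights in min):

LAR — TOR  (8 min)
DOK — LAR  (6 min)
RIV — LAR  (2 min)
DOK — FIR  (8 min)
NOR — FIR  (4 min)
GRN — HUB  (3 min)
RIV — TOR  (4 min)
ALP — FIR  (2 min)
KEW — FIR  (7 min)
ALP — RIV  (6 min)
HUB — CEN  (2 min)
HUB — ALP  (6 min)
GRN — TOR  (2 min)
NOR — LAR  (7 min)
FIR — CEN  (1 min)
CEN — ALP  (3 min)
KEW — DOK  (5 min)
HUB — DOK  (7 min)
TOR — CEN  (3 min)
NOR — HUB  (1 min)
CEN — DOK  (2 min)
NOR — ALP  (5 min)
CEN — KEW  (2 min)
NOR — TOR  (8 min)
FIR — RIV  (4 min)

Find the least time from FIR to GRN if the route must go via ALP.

10 min

Shortest FIR→ALP: FIR → ALP = 2
Best ALP to GRN: ALP → CEN → HUB → GRN costing 8
Total via ALP: 2 + 8 = 10 min.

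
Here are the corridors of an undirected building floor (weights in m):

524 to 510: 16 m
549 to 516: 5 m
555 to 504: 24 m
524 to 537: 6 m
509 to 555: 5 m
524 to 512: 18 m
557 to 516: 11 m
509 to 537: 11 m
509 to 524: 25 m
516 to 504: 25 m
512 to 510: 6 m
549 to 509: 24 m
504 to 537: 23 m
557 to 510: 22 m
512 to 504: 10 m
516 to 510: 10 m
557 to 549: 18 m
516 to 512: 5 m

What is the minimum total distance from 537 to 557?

40 m

Enumerating some paths:
537 - 524 - 510 - 516 - 557: 6+16+10+11 = 43
537 - 524 - 512 - 516 - 557: 6+18+5+11 = 40
The minimum is 40 m via 537 - 524 - 512 - 516 - 557.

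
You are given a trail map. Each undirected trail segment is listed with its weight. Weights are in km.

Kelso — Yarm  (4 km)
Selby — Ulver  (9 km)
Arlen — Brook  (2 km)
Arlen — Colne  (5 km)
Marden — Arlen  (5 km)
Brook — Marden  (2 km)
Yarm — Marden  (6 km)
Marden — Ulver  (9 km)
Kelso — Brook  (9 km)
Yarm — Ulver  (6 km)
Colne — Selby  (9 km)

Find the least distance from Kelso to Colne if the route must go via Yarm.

19 km

Best Kelso to Yarm: Kelso–Yarm costing 4
Best Yarm to Colne: Yarm–Marden–Brook–Arlen–Colne costing 15
Total via Yarm: 4 + 15 = 19 km.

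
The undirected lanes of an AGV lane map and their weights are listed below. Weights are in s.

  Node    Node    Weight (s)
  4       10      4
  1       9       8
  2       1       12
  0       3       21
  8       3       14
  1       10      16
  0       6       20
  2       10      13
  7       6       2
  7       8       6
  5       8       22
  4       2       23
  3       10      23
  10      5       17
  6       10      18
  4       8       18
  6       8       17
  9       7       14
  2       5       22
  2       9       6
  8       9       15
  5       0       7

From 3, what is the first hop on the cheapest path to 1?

Compare a few routes:
3 - 8 - 9 - 2 - 1: 14+15+6+12 = 47
3 - 10 - 1: 23+16 = 39
3 - 8 - 7 - 9 - 1: 14+6+14+8 = 42
3 - 8 - 9 - 1: 14+15+8 = 37
The minimum is 37 s via 3 - 8 - 9 - 1.
So from 3 the first move is to 8.

8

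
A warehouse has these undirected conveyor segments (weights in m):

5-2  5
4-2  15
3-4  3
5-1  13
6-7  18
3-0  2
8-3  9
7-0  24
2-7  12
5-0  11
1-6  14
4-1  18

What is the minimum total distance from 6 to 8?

Compare a few routes:
6 → 1 → 4 → 3 → 8: 14+18+3+9 = 44
6 → 1 → 5 → 0 → 3 → 8: 14+13+11+2+9 = 49
The minimum is 44 m via 6 → 1 → 4 → 3 → 8.

44 m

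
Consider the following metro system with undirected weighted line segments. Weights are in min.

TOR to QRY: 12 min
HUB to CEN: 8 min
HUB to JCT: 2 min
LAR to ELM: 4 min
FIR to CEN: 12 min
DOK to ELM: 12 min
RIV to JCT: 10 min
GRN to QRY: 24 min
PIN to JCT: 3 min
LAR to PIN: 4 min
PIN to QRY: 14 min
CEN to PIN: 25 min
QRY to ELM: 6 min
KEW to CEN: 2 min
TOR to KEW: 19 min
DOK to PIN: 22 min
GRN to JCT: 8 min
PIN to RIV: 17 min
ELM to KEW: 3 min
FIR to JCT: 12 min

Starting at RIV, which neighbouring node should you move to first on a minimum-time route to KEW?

Enumerating some paths:
RIV - JCT - HUB - CEN - KEW: 10+2+8+2 = 22
RIV - JCT - PIN - LAR - ELM - KEW: 10+3+4+4+3 = 24
RIV - PIN - JCT - HUB - CEN - KEW: 17+3+2+8+2 = 32
RIV - PIN - LAR - ELM - KEW: 17+4+4+3 = 28
Cheapest is RIV - JCT - HUB - CEN - KEW at 22 min.
So from RIV the first move is to JCT.

JCT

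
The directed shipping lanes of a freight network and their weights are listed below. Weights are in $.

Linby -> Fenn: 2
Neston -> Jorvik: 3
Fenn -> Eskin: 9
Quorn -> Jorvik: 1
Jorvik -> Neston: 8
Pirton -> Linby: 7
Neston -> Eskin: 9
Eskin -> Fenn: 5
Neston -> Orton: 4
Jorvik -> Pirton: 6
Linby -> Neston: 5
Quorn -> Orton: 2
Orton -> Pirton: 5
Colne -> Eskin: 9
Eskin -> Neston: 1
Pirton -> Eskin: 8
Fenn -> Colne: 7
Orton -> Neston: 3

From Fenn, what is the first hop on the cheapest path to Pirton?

Candidate routes:
Fenn → Eskin → Neston → Jorvik → Pirton: 9+1+3+6 = 19
Fenn → Colne → Eskin → Neston → Jorvik → Pirton: 7+9+1+3+6 = 26
The minimum is $19 via Fenn → Eskin → Neston → Jorvik → Pirton.
So from Fenn the first move is to Eskin.

Eskin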